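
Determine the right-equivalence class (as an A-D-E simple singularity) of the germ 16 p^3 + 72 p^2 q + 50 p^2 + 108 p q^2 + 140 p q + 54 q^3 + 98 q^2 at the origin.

A2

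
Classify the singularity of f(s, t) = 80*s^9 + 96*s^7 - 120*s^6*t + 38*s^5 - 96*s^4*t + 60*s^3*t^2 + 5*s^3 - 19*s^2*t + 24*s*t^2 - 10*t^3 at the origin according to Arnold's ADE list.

D_{4}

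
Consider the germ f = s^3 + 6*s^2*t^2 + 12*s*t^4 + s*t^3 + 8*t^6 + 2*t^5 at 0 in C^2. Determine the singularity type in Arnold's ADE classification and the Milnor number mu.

Type E_{7}, Milnor number mu = 7.

The Hessian of f at 0 has rank 0. Corank 2; j^3 = s^3 is a perfect cube, so E-series; the 4-jet and mu = 7 give E_7.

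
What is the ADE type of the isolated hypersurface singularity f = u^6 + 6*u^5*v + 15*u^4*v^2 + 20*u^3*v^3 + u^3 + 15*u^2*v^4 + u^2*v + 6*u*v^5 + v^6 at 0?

The Hessian of f at 0 has rank 0. Corank 2; j^3 = u^2*(u + v) has shape L^2 M (L != M), so D-series; mu = 7 gives D_7.

D_7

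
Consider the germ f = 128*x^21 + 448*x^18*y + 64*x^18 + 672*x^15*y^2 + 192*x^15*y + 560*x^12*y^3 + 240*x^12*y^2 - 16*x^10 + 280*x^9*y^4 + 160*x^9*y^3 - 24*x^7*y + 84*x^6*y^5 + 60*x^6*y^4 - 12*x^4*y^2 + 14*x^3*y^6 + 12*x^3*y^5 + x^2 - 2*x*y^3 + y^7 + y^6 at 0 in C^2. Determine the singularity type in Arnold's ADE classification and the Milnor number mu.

Type A_6, Milnor number mu = 6.

The Hessian of f at 0 is [[2, 0], [0, 0]] with rank 1, so corank 1. A Groebner basis of the Jacobian ideal J(f) in C{x,y} is {-x + y^3, x^2}; counting standard monomials gives mu = 6. Corank 1: A-series; mu = 6 gives A_6.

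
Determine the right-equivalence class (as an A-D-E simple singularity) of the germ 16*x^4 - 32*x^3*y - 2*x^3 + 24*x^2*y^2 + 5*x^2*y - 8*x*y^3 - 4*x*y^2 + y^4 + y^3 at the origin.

The Hessian of f at 0 has rank 0. Corank 2; j^3 = -(x - y)^2*(2*x - y) has shape L^2 M (L != M), so D-series; mu = 5 gives D_5.

D5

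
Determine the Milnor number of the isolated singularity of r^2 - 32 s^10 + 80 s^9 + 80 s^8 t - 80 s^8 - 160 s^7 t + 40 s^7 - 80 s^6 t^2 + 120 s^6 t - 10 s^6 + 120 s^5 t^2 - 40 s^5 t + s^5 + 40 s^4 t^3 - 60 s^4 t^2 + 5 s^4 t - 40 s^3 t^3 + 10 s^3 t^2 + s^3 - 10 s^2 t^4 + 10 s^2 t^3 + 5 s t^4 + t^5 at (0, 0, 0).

The Hessian of f at 0 has rank 1. Corank 2; j^3 = s^3 is a perfect cube, so E-series; the 5-jet and mu = 8 give E_8.

8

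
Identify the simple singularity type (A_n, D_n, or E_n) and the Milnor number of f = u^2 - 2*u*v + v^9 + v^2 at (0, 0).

The Hessian of f at 0 has rank 1. Corank 1: A-series; mu = 8 gives A_8.

Type A_8, Milnor number mu = 8.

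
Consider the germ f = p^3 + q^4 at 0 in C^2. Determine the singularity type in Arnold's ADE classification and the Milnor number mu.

The Hessian of f at 0 has rank 0. Corank 2; j^3 = p^3 is a perfect cube, so E-series; the 4-jet and mu = 6 give E_6.

Type E_{6}, Milnor number mu = 6.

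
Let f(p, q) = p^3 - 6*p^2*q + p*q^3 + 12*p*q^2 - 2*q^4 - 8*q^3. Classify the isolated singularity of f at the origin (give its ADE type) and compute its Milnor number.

The Hessian of f at 0 has rank 0. Corank 2; j^3 = (p - 2*q)^3 is a perfect cube, so E-series; the 4-jet and mu = 7 give E_7.

Type E_{7}, Milnor number mu = 7.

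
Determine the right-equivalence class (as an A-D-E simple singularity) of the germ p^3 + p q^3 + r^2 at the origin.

E7

The Hessian of f at 0 is [[0, 0, 0], [0, 0, 0], [0, 0, 2]] with rank 1, so corank 2. A Groebner basis of the Jacobian ideal J(f) in C{p,q,r} is {p^3, p*q^2, 3*p^2 + q^3, r}; counting standard monomials gives mu = 7. Corank 2; j^3 = p^3 is a perfect cube, so E-series; the 4-jet and mu = 7 give E_7.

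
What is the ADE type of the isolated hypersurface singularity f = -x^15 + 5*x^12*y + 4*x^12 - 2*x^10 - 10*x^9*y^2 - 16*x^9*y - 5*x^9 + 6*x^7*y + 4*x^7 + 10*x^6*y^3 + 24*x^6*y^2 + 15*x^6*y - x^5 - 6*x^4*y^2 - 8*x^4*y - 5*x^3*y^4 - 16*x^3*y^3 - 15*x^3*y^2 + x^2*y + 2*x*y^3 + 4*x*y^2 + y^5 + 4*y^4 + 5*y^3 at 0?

D_4

The Hessian of f at 0 has rank 0. Corank 2; j^3 = y*(x^2 + 4*x*y + 5*y^2) splits into three distinct lines over C (the quadratic factor has nonzero discriminant), so D_4.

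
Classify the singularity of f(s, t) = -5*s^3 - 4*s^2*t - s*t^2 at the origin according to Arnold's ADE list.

The Hessian of f at 0 is [[0, 0], [0, 0]] with rank 0, so corank 2. A Groebner basis of the Jacobian ideal J(f) in C{s,t} is {t^3, s^2 - t^2, s*t + 2*t^2}; counting standard monomials gives mu = 4. Corank 2; j^3 = -s*(5*s^2 + 4*s*t + t^2) splits into three distinct lines over C (the quadratic factor has nonzero discriminant), so D_4.

D_4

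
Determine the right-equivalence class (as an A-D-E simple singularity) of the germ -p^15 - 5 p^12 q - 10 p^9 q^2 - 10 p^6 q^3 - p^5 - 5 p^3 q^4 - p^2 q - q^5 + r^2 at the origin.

The Hessian of f at 0 is [[0, 0, 0], [0, 0, 0], [0, 0, 2]] with rank 1, so corank 2. A Groebner basis of the Jacobian ideal J(f) in C{p,q,r} is {p^2/5 + q^4, p^3, p*q, r}; counting standard monomials gives mu = 6. Corank 2; j^3 = -p^2*q has shape L^2 M (L != M), so D-series; mu = 6 gives D_6.

D6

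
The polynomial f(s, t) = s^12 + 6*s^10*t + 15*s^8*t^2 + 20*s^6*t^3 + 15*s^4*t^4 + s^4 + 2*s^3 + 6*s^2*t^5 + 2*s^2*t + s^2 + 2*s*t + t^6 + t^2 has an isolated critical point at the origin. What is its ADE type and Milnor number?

Type A5, Milnor number mu = 5.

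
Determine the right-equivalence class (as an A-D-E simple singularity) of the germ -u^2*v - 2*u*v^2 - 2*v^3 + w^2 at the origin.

D4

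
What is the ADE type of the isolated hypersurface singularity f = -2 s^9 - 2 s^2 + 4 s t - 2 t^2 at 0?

The Hessian of f at 0 has rank 1. Corank 1: A-series; mu = 8 gives A_8.

A8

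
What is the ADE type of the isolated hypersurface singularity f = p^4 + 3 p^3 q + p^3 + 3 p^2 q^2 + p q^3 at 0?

The Hessian of f at 0 is [[0, 0], [0, 0]] with rank 0, so corank 2. A Groebner basis of the Jacobian ideal J(f) in C{p,q} is {3*p^2 + q^4 + q^3, p^3, p^2*q - p^2 - q^3/3, 2*p^2 + p*q^2 + 2*q^3/3}; counting standard monomials gives mu = 7. Corank 2; j^3 = p^3 is a perfect cube, so E-series; the 4-jet and mu = 7 give E_7.

E_{7}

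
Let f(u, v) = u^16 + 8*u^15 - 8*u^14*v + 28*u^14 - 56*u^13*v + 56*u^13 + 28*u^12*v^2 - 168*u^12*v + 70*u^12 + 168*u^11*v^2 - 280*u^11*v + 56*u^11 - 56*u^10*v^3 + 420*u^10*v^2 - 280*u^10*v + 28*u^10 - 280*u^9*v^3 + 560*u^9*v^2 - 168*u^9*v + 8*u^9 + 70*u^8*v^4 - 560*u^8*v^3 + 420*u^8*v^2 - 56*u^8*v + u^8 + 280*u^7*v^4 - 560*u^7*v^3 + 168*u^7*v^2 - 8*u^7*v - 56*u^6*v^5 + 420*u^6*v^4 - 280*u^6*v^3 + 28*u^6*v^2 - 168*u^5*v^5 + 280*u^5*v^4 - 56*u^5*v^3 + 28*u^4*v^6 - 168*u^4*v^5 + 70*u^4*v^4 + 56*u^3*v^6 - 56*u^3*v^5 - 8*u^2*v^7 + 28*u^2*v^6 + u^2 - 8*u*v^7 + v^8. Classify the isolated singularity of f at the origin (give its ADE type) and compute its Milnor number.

Type A7, Milnor number mu = 7.

The Hessian of f at 0 has rank 1. Corank 1: A-series; mu = 7 gives A_7.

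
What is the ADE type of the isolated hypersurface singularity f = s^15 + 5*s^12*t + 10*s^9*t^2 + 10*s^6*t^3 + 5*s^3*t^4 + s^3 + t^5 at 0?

E_8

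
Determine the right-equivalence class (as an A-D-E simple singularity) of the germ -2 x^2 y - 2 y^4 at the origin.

The Hessian of f at 0 has rank 0. Corank 2; j^3 = -2*x^2*y has shape L^2 M (L != M), so D-series; mu = 5 gives D_5.

D5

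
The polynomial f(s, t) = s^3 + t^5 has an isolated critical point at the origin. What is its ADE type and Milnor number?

Type E8, Milnor number mu = 8.

The Hessian of f at 0 has rank 0. Corank 2; j^3 = s^3 is a perfect cube, so E-series; the 5-jet and mu = 8 give E_8.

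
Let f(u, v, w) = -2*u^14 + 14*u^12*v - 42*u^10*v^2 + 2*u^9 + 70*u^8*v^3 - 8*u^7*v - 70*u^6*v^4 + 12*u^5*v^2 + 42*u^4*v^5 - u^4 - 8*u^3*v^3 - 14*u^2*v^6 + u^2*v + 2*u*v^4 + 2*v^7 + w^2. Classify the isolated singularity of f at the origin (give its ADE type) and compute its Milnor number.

Type D_8, Milnor number mu = 8.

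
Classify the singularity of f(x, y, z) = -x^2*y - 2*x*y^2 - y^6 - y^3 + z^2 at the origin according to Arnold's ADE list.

D_{7}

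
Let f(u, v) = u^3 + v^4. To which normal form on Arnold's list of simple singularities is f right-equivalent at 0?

The Hessian of f at 0 is [[0, 0], [0, 0]] with rank 0, so corank 2. A Groebner basis of the Jacobian ideal J(f) in C{u,v} is {v^3, u^2}; counting standard monomials gives mu = 6. Corank 2; j^3 = u^3 is a perfect cube, so E-series; the 4-jet and mu = 6 give E_6.

E6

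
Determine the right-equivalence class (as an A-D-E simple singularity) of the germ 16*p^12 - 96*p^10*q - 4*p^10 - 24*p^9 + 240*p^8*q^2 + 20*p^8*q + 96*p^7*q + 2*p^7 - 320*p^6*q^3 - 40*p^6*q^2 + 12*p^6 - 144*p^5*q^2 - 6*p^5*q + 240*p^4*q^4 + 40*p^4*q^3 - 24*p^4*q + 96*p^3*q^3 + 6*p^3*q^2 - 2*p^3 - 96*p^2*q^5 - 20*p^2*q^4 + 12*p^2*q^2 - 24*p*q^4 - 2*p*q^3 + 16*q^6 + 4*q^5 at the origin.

The Hessian of f at 0 is [[0, 0], [0, 0]] with rank 0, so corank 2. A Groebner basis of the Jacobian ideal J(f) in C{p,q} is {-p^2/4 + q^4 - q^3/12, p^3, p^2*q + p^2/12 + q^3/36, -p^2/2 + p*q^2 - q^3/6}; counting standard monomials gives mu = 7. Corank 2; j^3 = -2*p^3 is a perfect cube, so E-series; the 4-jet and mu = 7 give E_7.

E7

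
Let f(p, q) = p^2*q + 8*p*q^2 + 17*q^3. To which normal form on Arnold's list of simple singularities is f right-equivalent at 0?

The Hessian of f at 0 has rank 0. Corank 2; j^3 = q*(p^2 + 8*p*q + 17*q^2) splits into three distinct lines over C (the quadratic factor has nonzero discriminant), so D_4.

D_4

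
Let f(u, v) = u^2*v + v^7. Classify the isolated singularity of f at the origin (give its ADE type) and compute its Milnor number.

Type D8, Milnor number mu = 8.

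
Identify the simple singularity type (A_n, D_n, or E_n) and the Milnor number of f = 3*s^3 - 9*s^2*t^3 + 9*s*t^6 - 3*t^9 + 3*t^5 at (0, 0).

Type E_8, Milnor number mu = 8.

The Hessian of f at 0 has rank 0. Corank 2; j^3 = 3*s^3 is a perfect cube, so E-series; the 5-jet and mu = 8 give E_8.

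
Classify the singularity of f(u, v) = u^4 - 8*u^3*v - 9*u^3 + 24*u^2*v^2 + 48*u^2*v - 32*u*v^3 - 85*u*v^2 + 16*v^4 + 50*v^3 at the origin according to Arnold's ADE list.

D5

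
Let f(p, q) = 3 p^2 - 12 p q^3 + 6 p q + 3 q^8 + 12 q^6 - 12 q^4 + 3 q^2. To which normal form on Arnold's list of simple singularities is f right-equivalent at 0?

A_7

The Hessian of f at 0 has rank 1. Corank 1: A-series; mu = 7 gives A_7.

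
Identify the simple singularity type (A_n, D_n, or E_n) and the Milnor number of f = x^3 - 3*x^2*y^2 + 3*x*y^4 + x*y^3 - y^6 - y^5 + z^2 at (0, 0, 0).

Type E_7, Milnor number mu = 7.

The Hessian of f at 0 is [[0, 0, 0], [0, 0, 0], [0, 0, 2]] with rank 1, so corank 2. A Groebner basis of the Jacobian ideal J(f) in C{x,y,z} is {-x^2 + y^4 - y^3/3, x^3, x^2*y + x^2/3 + y^3/9, -x^2 + x*y^2 - y^3/3, z}; counting standard monomials gives mu = 7. Corank 2; j^3 = x^3 is a perfect cube, so E-series; the 4-jet and mu = 7 give E_7.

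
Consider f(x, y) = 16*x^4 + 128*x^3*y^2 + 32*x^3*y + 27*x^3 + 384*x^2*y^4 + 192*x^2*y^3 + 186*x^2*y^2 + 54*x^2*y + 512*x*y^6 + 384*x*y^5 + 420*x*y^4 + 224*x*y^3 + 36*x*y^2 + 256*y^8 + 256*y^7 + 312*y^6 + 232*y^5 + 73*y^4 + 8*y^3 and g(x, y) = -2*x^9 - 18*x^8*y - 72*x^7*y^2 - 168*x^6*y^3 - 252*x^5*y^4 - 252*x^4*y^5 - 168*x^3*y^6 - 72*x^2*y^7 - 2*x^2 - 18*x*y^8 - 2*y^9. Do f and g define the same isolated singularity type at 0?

The Hessian of f at 0 is [[0, 0], [0, 0]] with rank 0, so corank 2. A Groebner basis of the Jacobian ideal J(f) in C{x,y} is {x^3 - x^2 - 4*x*y/3 - 4*y^2/9, x^2*y + 5*x^2/3 + 20*x*y/9 + 20*y^2/27, -11*x^2/4 + x*y^2 - 11*x*y/3 - 11*y^2/9, 9*x^2/2 + 6*x*y + y^3 + 2*y^2}; counting standard monomials gives mu = 6. Corank 2; j^3 = (3*x + 2*y)^3 is a perfect cube, so E-series; the 4-jet and mu = 6 give E_6. The Hessian of g at 0 is [[-4, 0], [0, 0]] with rank 1, so corank 1. A Groebner basis of the Jacobian ideal J(g) in C{x,y} is {y^8, x}; counting standard monomials gives mu = 8. Corank 1: A-series; mu = 8 gives A_8. f is E_6 but g is A_8, hence not right-equivalent.

No.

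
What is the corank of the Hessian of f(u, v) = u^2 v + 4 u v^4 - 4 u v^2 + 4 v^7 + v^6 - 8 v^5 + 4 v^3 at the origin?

The Hessian at 0 is [[0, 0], [0, 0]] of rank 0; hence corank 2.

2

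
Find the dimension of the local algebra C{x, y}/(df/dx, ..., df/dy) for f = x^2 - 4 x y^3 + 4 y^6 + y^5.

4

The Hessian of f at 0 is [[2, 0], [0, 0]] with rank 1, so corank 1. A Groebner basis of the Jacobian ideal J(f) in C{x,y} is {-x/2 + y^3, x^2, x*y}; counting standard monomials gives mu = 4. Corank 1: A-series; mu = 4 gives A_4.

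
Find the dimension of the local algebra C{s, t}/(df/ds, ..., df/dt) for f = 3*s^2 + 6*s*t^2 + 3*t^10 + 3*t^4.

The Hessian of f at 0 is [[6, 0], [0, 0]] with rank 1, so corank 1. A Groebner basis of the Jacobian ideal J(f) in C{s,t} is {s^5, s^4*t, s + t^2}; counting standard monomials gives mu = 9. Corank 1: A-series; mu = 9 gives A_9.

9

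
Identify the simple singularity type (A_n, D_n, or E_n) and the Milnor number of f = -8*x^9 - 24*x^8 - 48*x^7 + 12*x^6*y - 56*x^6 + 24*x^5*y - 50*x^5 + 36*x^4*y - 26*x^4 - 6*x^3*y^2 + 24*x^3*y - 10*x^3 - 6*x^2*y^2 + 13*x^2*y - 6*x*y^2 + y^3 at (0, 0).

The Hessian of f at 0 is [[0, 0], [0, 0]] with rank 0, so corank 2. A Groebner basis of the Jacobian ideal J(f) in C{x,y} is {y^3, x^2 - 3*y^2/11, x*y - 6*y^2/11}; counting standard monomials gives mu = 4. Corank 2; j^3 = -(2*x - y)*(5*x^2 - 4*x*y + y^2) splits into three distinct lines over C (the quadratic factor has nonzero discriminant), so D_4.

Type D_{4}, Milnor number mu = 4.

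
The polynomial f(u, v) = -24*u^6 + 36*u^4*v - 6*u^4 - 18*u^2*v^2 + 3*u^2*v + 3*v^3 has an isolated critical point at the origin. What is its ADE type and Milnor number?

The Hessian of f at 0 is [[0, 0], [0, 0]] with rank 0, so corank 2. A Groebner basis of the Jacobian ideal J(f) in C{u,v} is {v^3, u^2 + 3*v^2, u*v}; counting standard monomials gives mu = 4. Corank 2; j^3 = 3*v*(u^2 + v^2) splits into three distinct lines over C (the quadratic factor has nonzero discriminant), so D_4.

Type D_4, Milnor number mu = 4.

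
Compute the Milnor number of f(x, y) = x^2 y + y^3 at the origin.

4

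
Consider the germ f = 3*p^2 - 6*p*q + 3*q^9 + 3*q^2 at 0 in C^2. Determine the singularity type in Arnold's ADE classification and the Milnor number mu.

Type A_{8}, Milnor number mu = 8.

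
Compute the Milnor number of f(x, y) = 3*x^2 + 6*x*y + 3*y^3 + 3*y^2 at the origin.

2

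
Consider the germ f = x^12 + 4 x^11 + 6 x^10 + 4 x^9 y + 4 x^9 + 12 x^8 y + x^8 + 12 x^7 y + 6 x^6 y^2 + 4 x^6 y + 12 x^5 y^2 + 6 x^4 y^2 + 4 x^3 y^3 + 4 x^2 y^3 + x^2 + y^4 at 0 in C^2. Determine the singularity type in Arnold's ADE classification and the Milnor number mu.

Type A3, Milnor number mu = 3.

The Hessian of f at 0 has rank 1. Corank 1: A-series; mu = 3 gives A_3.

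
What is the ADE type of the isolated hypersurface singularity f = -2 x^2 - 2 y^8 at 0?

The Hessian of f at 0 has rank 1. Corank 1: A-series; mu = 7 gives A_7.

A7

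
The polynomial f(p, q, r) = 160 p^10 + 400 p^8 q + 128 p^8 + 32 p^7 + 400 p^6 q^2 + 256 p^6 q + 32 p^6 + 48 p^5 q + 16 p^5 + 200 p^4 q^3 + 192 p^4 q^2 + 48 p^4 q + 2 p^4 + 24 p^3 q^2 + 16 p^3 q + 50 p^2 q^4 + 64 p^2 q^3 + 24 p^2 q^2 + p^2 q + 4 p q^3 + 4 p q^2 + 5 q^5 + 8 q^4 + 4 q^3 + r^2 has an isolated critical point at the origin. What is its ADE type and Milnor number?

Type D_6, Milnor number mu = 6.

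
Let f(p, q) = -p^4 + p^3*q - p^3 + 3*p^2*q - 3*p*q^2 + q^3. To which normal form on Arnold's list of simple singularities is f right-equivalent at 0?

E_{7}

The Hessian of f at 0 is [[0, 0], [0, 0]] with rank 0, so corank 2. A Groebner basis of the Jacobian ideal J(f) in C{p,q} is {3*p^2 - 6*p*q + q^4 + q^3 + 3*q^2, p^3 + 3*p^2 - 6*p*q + 3*q^2, p^2*q + 3*p^2 - 6*p*q + 3*q^2, 2*p^2 + p*q^2 - 4*p*q - q^3/3 + 2*q^2}; counting standard monomials gives mu = 7. Corank 2; j^3 = -(p - q)^3 is a perfect cube, so E-series; the 4-jet and mu = 7 give E_7.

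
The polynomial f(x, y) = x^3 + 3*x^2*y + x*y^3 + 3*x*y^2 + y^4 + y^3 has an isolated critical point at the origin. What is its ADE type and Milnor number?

Type E_{7}, Milnor number mu = 7.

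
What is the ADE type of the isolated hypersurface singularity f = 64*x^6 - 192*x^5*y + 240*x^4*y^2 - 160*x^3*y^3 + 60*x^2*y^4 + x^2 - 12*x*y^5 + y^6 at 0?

The Hessian of f at 0 has rank 1. Corank 1: A-series; mu = 5 gives A_5.

A5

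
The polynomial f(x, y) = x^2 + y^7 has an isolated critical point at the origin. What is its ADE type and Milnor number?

The Hessian of f at 0 is [[2, 0], [0, 0]] with rank 1, so corank 1. A Groebner basis of the Jacobian ideal J(f) in C{x,y} is {y^6, x}; counting standard monomials gives mu = 6. Corank 1: A-series; mu = 6 gives A_6.

Type A_{6}, Milnor number mu = 6.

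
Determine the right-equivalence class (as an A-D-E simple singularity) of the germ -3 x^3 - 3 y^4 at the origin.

E6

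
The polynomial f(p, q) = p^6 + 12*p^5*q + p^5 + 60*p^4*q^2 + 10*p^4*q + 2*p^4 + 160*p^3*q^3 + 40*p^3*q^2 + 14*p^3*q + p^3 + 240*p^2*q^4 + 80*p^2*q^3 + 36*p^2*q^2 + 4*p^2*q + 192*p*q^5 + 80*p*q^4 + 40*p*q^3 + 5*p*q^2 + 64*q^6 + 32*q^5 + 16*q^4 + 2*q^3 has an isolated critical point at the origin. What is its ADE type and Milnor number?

Type D7, Milnor number mu = 7.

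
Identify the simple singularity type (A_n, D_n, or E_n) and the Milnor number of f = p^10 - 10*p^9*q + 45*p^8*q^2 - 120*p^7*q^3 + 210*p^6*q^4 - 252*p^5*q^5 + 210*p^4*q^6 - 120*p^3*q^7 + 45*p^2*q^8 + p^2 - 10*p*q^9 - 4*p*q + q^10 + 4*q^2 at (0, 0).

Type A9, Milnor number mu = 9.

The Hessian of f at 0 is [[2, -4], [-4, 8]] with rank 1, so corank 1. A Groebner basis of the Jacobian ideal J(f) in C{p,q} is {q^9, p - 2*q}; counting standard monomials gives mu = 9. Corank 1: A-series; mu = 9 gives A_9.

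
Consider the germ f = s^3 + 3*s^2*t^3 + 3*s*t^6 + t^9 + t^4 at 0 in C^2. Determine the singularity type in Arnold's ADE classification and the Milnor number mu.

Type E6, Milnor number mu = 6.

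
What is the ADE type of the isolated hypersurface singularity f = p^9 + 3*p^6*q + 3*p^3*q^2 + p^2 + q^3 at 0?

The Hessian of f at 0 has rank 1. Corank 1: A-series; mu = 2 gives A_2.

A_{2}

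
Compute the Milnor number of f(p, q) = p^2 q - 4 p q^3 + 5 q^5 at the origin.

The Hessian of f at 0 is [[0, 0], [0, 0]] with rank 0, so corank 2. A Groebner basis of the Jacobian ideal J(f) in C{p,q} is {p^3, p^2*q, 2*p^2 + p*q^2, -p*q/2 + q^3}; counting standard monomials gives mu = 6. Corank 2; j^3 = p^2*q has shape L^2 M (L != M), so D-series; mu = 6 gives D_6.

6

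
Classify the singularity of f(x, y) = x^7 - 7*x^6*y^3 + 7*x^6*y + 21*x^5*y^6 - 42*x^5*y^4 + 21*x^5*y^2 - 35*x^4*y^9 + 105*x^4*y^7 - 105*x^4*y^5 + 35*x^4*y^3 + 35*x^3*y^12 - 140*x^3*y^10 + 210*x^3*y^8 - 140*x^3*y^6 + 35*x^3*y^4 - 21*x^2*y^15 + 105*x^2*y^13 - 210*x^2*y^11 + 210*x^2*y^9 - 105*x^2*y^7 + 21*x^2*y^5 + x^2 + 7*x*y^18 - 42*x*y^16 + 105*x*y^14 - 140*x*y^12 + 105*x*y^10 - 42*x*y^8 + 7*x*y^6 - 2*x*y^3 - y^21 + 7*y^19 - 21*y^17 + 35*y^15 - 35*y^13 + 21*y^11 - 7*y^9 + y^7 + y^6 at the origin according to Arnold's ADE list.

A_{6}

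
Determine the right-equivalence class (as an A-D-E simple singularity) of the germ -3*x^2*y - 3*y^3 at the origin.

The Hessian of f at 0 has rank 0. Corank 2; j^3 = -3*y*(x^2 + y^2) splits into three distinct lines over C (the quadratic factor has nonzero discriminant), so D_4.

D4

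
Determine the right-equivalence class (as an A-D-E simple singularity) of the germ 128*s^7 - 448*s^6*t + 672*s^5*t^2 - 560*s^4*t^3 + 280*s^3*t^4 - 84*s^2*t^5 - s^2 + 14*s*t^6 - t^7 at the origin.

A_6

The Hessian of f at 0 is [[-2, 0], [0, 0]] with rank 1, so corank 1. A Groebner basis of the Jacobian ideal J(f) in C{s,t} is {t^6, s}; counting standard monomials gives mu = 6. Corank 1: A-series; mu = 6 gives A_6.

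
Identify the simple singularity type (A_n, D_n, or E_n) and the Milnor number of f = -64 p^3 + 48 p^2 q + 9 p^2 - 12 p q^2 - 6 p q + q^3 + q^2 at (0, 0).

Type A_2, Milnor number mu = 2.

The Hessian of f at 0 has rank 1. Corank 1: A-series; mu = 2 gives A_2.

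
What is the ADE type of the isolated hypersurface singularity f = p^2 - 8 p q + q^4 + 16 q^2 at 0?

A_3

The Hessian of f at 0 has rank 1. Corank 1: A-series; mu = 3 gives A_3.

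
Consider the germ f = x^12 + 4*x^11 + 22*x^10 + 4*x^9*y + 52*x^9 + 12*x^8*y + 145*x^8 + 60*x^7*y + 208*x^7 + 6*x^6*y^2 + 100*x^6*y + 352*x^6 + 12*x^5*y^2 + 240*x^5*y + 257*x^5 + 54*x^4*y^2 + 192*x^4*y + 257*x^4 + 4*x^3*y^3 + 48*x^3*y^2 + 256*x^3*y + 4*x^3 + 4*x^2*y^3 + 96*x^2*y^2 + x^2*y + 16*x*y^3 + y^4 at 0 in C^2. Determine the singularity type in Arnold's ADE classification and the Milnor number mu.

The Hessian of f at 0 is [[0, 0], [0, 0]] with rank 0, so corank 2. A Groebner basis of the Jacobian ideal J(f) in C{x,y} is {x*y^2, -x*y/16 + y^3, x^2 + x*y/4}; counting standard monomials gives mu = 5. Corank 2; j^3 = x^2*(4*x + y) has shape L^2 M (L != M), so D-series; mu = 5 gives D_5.

Type D5, Milnor number mu = 5.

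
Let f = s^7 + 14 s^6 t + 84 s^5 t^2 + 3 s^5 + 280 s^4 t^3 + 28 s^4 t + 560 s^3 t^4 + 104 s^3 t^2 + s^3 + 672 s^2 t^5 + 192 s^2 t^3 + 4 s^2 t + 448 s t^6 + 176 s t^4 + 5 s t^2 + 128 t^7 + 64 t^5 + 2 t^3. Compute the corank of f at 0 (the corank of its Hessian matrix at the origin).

The Hessian at 0 is [[0, 0], [0, 0]] of rank 0; hence corank 2.

2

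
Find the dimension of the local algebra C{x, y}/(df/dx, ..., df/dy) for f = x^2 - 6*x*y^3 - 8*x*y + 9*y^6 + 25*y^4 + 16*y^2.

The Hessian of f at 0 has rank 1. Corank 1: A-series; mu = 3 gives A_3.

3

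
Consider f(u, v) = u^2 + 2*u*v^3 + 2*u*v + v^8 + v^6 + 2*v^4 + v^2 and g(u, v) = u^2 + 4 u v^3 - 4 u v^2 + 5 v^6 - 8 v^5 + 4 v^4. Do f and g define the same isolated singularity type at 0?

No.

The Hessian of f at 0 is [[2, 2], [2, 2]] with rank 1, so corank 1. A Groebner basis of the Jacobian ideal J(f) in C{u,v} is {u^3 - 3*u*v^2 + 2*u + 2*v, u^2*v + 2*u*v^2 - u - v, u + v^3 + v}; counting standard monomials gives mu = 7. Corank 1: A-series; mu = 7 gives A_7. The Hessian of g at 0 is [[2, 0], [0, 0]] with rank 1, so corank 1. A Groebner basis of the Jacobian ideal J(g) in C{u,v} is {u*v^2 + u*v + u - 2*v^2, u/2 + v^3 - v^2, u^2 + 2*u*v + 2*u - 4*v^2}; counting standard monomials gives mu = 5. Corank 1: A-series; mu = 5 gives A_5. f is A_7 but g is A_5, hence not right-equivalent.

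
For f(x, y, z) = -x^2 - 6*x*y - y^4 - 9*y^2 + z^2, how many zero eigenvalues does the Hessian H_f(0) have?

1

The Hessian at 0 is [[-2, -6, 0], [-6, -18, 0], [0, 0, 2]] of rank 2; hence corank 1.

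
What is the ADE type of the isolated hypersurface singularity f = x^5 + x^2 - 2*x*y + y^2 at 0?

A_{4}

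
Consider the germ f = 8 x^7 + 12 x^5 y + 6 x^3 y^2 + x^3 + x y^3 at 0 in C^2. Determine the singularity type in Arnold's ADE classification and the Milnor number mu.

Type E_{7}, Milnor number mu = 7.

The Hessian of f at 0 has rank 0. Corank 2; j^3 = x^3 is a perfect cube, so E-series; the 4-jet and mu = 7 give E_7.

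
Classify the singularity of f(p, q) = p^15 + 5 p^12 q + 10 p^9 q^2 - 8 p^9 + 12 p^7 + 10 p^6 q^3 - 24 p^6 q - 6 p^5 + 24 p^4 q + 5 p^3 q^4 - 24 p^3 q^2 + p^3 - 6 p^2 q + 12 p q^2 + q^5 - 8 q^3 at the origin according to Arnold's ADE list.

E8

The Hessian of f at 0 is [[0, 0], [0, 0]] with rank 0, so corank 2. A Groebner basis of the Jacobian ideal J(f) in C{p,q} is {-p^2/32 + p*q^3 + p*q/8 - q^2/8, q^4, p^3 - 12*p*q^2 + 16*q^3, p^2*q - 4*p*q^2 + 4*q^3}; counting standard monomials gives mu = 8. Corank 2; j^3 = (p - 2*q)^3 is a perfect cube, so E-series; the 5-jet and mu = 8 give E_8.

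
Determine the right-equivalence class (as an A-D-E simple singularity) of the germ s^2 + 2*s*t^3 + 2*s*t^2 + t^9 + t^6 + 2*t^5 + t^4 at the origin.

The Hessian of f at 0 is [[2, 0], [0, 0]] with rank 1, so corank 1. A Groebner basis of the Jacobian ideal J(f) in C{s,t} is {s^2*t^2 - 2*s^2*t + 3*s^2 + 4*s*t^2 - s*t + s + t^2, s^3 + 3*s^2*t - 5*s^2 - 7*s*t^2 + 2*s*t - 2*s - 2*t^2, s + t^3 + t^2}; counting standard monomials gives mu = 8. Corank 1: A-series; mu = 8 gives A_8.

A_8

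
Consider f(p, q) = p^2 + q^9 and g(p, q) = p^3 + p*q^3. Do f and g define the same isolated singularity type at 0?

The Hessian of f at 0 is [[2, 0], [0, 0]] with rank 1, so corank 1. A Groebner basis of the Jacobian ideal J(f) in C{p,q} is {q^8, p}; counting standard monomials gives mu = 8. Corank 1: A-series; mu = 8 gives A_8. The Hessian of g at 0 is [[0, 0], [0, 0]] with rank 0, so corank 2. A Groebner basis of the Jacobian ideal J(g) in C{p,q} is {p^3, p*q^2, 3*p^2 + q^3}; counting standard monomials gives mu = 7. Corank 2; j^3 = p^3 is a perfect cube, so E-series; the 4-jet and mu = 7 give E_7. f is A_8 but g is E_7, hence not right-equivalent.

No.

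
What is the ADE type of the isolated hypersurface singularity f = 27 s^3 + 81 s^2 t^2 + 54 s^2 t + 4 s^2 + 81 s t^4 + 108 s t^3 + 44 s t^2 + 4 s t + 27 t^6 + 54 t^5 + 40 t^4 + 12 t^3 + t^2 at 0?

The Hessian of f at 0 has rank 1. Corank 1: A-series; mu = 2 gives A_2.

A_{2}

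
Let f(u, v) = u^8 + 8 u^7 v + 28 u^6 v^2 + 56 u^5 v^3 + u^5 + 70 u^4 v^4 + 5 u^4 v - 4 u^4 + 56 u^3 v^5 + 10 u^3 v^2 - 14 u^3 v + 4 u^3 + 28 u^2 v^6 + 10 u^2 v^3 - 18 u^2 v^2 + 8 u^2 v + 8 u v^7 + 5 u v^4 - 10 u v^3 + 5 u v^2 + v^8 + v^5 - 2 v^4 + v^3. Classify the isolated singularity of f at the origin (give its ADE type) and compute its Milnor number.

Type D_9, Milnor number mu = 9.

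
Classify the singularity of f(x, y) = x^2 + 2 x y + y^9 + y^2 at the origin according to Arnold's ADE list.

The Hessian of f at 0 has rank 1. Corank 1: A-series; mu = 8 gives A_8.

A8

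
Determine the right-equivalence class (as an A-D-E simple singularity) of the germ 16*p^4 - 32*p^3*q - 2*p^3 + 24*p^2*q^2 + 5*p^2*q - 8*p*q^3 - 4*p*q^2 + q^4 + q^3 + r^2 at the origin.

The Hessian of f at 0 is [[0, 0, 0], [0, 0, 0], [0, 0, 2]] with rank 1, so corank 2. A Groebner basis of the Jacobian ideal J(f) in C{p,q,r} is {p*q^2 + p*q/8 - q^2/8, p*q/8 + q^3 - q^2/8, p^2 - 3*p*q/2 + q^2/2, r}; counting standard monomials gives mu = 5. Corank 2; j^3 = -(p - q)^2*(2*p - q) has shape L^2 M (L != M), so D-series; mu = 5 gives D_5.

D_{5}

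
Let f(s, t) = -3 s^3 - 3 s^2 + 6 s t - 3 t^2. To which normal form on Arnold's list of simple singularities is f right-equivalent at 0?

The Hessian of f at 0 has rank 1. Corank 1: A-series; mu = 2 gives A_2.

A2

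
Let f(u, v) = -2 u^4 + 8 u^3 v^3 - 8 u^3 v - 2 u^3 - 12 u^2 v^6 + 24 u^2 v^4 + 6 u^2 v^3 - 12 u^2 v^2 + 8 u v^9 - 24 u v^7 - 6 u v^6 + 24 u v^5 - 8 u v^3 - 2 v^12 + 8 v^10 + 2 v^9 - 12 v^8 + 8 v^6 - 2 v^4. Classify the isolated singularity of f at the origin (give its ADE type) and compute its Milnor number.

Type E_6, Milnor number mu = 6.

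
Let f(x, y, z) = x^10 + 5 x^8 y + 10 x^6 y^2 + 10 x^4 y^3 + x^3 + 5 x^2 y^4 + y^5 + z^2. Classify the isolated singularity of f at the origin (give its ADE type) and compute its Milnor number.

Type E_{8}, Milnor number mu = 8.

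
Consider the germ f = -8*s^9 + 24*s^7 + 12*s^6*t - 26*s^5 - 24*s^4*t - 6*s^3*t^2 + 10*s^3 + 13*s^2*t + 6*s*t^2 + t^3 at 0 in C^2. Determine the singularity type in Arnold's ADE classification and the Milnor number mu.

Type D_4, Milnor number mu = 4.

The Hessian of f at 0 has rank 0. Corank 2; j^3 = (2*s + t)*(5*s^2 + 4*s*t + t^2) splits into three distinct lines over C (the quadratic factor has nonzero discriminant), so D_4.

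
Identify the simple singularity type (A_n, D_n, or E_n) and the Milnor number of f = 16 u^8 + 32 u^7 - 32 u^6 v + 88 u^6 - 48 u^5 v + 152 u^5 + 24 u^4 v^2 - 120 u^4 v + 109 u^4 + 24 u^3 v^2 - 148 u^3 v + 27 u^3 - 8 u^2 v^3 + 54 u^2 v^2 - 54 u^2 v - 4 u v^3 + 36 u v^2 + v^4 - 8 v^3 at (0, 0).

The Hessian of f at 0 has rank 0. Corank 2; j^3 = (3*u - 2*v)^3 is a perfect cube, so E-series; the 4-jet and mu = 6 give E_6.

Type E_{6}, Milnor number mu = 6.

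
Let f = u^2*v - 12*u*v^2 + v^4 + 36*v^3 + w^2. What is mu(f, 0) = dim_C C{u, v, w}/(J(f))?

5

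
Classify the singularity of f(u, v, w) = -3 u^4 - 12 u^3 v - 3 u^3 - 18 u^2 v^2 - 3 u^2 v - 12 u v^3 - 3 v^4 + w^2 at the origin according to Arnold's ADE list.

D5

The Hessian of f at 0 is [[0, 0, 0], [0, 0, 0], [0, 0, 2]] with rank 1, so corank 2. A Groebner basis of the Jacobian ideal J(f) in C{u,v,w} is {u*v^2, -u*v/4 + v^3, u^2 + u*v, w}; counting standard monomials gives mu = 5. Corank 2; j^3 = -3*u^2*(u + v) has shape L^2 M (L != M), so D-series; mu = 5 gives D_5.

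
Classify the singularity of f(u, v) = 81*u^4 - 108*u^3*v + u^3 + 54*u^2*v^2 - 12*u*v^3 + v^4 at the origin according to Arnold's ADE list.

The Hessian of f at 0 is [[0, 0], [0, 0]] with rank 0, so corank 2. A Groebner basis of the Jacobian ideal J(f) in C{u,v} is {v^4, u*v^2 - v^3/9, u^2}; counting standard monomials gives mu = 6. Corank 2; j^3 = u^3 is a perfect cube, so E-series; the 4-jet and mu = 6 give E_6.

E_{6}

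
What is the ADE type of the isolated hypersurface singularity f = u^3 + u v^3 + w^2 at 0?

E_7

The Hessian of f at 0 has rank 1. Corank 2; j^3 = u^3 is a perfect cube, so E-series; the 4-jet and mu = 7 give E_7.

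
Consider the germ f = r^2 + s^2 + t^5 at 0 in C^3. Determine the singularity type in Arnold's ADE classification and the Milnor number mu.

The Hessian of f at 0 has rank 2. Corank 1: A-series; mu = 4 gives A_4.

Type A4, Milnor number mu = 4.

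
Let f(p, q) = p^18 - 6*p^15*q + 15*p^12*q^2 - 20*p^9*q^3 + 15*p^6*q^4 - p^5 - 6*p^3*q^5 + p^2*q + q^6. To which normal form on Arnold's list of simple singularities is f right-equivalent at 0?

The Hessian of f at 0 has rank 0. Corank 2; j^3 = p^2*q has shape L^2 M (L != M), so D-series; mu = 7 gives D_7.

D_{7}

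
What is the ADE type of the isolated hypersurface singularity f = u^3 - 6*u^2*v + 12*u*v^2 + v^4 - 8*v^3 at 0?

E_{6}

The Hessian of f at 0 is [[0, 0], [0, 0]] with rank 0, so corank 2. A Groebner basis of the Jacobian ideal J(f) in C{u,v} is {v^3, u^2 - 4*u*v + 4*v^2}; counting standard monomials gives mu = 6. Corank 2; j^3 = (u - 2*v)^3 is a perfect cube, so E-series; the 4-jet and mu = 6 give E_6.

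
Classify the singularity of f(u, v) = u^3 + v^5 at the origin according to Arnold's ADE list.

The Hessian of f at 0 is [[0, 0], [0, 0]] with rank 0, so corank 2. A Groebner basis of the Jacobian ideal J(f) in C{u,v} is {v^4, u^2}; counting standard monomials gives mu = 8. Corank 2; j^3 = u^3 is a perfect cube, so E-series; the 5-jet and mu = 8 give E_8.

E_8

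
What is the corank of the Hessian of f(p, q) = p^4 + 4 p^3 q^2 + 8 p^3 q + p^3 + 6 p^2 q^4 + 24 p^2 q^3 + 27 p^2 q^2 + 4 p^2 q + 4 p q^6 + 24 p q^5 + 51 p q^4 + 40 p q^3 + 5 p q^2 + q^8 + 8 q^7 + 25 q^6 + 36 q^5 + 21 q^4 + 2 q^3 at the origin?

Hessian at 0 has rank 0.

2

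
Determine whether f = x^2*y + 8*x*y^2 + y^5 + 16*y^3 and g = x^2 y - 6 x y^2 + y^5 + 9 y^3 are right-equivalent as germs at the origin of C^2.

Yes.

The Hessian of f at 0 is [[0, 0], [0, 0]] with rank 0, so corank 2. A Groebner basis of the Jacobian ideal J(f) in C{x,y} is {x^2/5 + y^4 - 16*y^2/5, x^3 + 64*y^3, x*y + 4*y^2}; counting standard monomials gives mu = 6. Corank 2; j^3 = y*(x + 4*y)^2 has shape L^2 M (L != M), so D-series; mu = 6 gives D_6. The Hessian of g at 0 is [[0, 0], [0, 0]] with rank 0, so corank 2. A Groebner basis of the Jacobian ideal J(g) in C{x,y} is {x^2/5 + y^4 - 9*y^2/5, x^3 - 27*y^3, x*y - 3*y^2}; counting standard monomials gives mu = 6. Corank 2; j^3 = y*(x - 3*y)^2 has shape L^2 M (L != M), so D-series; mu = 6 gives D_6. Both have type D_6, hence right-equivalent.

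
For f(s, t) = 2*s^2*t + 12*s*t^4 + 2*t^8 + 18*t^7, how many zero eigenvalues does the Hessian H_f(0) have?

The Hessian at 0 is [[0, 0], [0, 0]] of rank 0; hence corank 2.

2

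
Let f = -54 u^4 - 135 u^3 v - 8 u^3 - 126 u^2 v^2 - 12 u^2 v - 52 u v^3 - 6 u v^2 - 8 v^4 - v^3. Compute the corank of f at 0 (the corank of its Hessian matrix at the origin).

Hessian at 0 has rank 0.

2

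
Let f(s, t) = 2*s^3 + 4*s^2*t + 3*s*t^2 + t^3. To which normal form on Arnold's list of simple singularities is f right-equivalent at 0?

D4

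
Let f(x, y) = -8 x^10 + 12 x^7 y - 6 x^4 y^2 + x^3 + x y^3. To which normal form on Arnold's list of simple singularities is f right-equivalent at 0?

The Hessian of f at 0 has rank 0. Corank 2; j^3 = x^3 is a perfect cube, so E-series; the 4-jet and mu = 7 give E_7.

E7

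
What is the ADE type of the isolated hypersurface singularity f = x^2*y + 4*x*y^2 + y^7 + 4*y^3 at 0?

The Hessian of f at 0 has rank 0. Corank 2; j^3 = y*(x + 2*y)^2 has shape L^2 M (L != M), so D-series; mu = 8 gives D_8.

D8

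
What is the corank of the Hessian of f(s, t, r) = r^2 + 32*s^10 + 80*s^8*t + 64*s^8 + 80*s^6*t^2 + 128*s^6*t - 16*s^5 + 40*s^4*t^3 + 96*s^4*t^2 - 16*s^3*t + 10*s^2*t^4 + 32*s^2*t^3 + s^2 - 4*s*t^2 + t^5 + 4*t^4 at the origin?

1

The Hessian at 0 is [[2, 0, 0], [0, 0, 0], [0, 0, 2]] of rank 2; hence corank 1.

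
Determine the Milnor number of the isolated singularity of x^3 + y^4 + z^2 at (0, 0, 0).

6

The Hessian of f at 0 has rank 1. Corank 2; j^3 = x^3 is a perfect cube, so E-series; the 4-jet and mu = 6 give E_6.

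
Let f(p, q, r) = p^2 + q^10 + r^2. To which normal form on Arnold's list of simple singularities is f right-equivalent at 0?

A9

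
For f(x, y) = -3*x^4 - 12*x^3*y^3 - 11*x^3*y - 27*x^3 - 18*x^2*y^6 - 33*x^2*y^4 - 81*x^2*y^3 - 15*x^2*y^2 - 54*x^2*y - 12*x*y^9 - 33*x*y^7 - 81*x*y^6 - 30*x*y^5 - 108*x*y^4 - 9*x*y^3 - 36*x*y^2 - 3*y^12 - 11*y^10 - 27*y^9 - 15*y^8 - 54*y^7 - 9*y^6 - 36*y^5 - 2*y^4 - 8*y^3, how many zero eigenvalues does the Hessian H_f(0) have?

2

Hessian at 0 has rank 0.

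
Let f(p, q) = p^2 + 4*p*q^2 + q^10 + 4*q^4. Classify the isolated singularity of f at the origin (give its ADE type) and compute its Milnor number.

Type A_9, Milnor number mu = 9.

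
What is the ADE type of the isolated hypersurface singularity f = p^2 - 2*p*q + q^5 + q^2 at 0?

The Hessian of f at 0 has rank 1. Corank 1: A-series; mu = 4 gives A_4.

A_4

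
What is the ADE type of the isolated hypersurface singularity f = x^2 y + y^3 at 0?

D_{4}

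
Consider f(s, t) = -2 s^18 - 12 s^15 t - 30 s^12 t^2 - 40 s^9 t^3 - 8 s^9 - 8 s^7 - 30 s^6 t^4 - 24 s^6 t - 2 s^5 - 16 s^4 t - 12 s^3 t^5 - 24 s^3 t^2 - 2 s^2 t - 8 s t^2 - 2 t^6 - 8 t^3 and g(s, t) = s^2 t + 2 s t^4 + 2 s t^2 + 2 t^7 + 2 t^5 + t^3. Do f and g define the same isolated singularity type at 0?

No.

The Hessian of f at 0 has rank 0. Corank 2; j^3 = -2*t*(s + 2*t)^2 has shape L^2 M (L != M), so D-series; mu = 7 gives D_7. The Hessian of g at 0 has rank 0. Corank 2; j^3 = t*(s + t)^2 has shape L^2 M (L != M), so D-series; mu = 8 gives D_8. f is D_7 but g is D_8, hence not right-equivalent.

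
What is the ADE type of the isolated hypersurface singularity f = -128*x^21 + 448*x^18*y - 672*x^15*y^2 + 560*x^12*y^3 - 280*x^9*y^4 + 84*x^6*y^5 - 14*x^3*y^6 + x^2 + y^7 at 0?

A_{6}

The Hessian of f at 0 has rank 1. Corank 1: A-series; mu = 6 gives A_6.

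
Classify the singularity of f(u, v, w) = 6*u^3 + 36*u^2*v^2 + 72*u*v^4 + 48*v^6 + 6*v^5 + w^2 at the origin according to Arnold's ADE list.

E8

The Hessian of f at 0 has rank 1. Corank 2; j^3 = 6*u^3 is a perfect cube, so E-series; the 5-jet and mu = 8 give E_8.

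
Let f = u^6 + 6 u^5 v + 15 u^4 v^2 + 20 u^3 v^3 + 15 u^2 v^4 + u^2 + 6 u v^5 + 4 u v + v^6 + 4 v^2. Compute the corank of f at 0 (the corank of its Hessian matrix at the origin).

1

Hessian at 0 has rank 1.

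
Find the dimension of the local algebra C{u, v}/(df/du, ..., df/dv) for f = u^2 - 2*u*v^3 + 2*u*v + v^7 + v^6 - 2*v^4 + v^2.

6

The Hessian of f at 0 has rank 1. Corank 1: A-series; mu = 6 gives A_6.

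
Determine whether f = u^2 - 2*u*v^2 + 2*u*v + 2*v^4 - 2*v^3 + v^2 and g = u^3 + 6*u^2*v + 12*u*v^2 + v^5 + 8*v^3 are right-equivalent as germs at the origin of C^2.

No.

The Hessian of f at 0 is [[2, 2], [2, 2]] with rank 1, so corank 1. A Groebner basis of the Jacobian ideal J(f) in C{u,v} is {u^2 - u - v, u*v + u + v, -u + v^2 - v}; counting standard monomials gives mu = 3. Corank 1: A-series; mu = 3 gives A_3. The Hessian of g at 0 is [[0, 0], [0, 0]] with rank 0, so corank 2. A Groebner basis of the Jacobian ideal J(g) in C{u,v} is {v^4, u^2 + 4*u*v + 4*v^2}; counting standard monomials gives mu = 8. Corank 2; j^3 = (u + 2*v)^3 is a perfect cube, so E-series; the 5-jet and mu = 8 give E_8. f is A_3 but g is E_8, hence not right-equivalent.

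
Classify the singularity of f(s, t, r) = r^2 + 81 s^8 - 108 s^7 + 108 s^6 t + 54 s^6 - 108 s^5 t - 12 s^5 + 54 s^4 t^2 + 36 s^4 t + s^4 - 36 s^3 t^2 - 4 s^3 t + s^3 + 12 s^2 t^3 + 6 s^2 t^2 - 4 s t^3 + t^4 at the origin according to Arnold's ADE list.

The Hessian of f at 0 is [[0, 0, 0], [0, 0, 0], [0, 0, 2]] with rank 1, so corank 2. A Groebner basis of the Jacobian ideal J(f) in C{s,t,r} is {t^4, s*t^2 - t^3/3, s^2, r}; counting standard monomials gives mu = 6. Corank 2; j^3 = s^3 is a perfect cube, so E-series; the 4-jet and mu = 6 give E_6.

E6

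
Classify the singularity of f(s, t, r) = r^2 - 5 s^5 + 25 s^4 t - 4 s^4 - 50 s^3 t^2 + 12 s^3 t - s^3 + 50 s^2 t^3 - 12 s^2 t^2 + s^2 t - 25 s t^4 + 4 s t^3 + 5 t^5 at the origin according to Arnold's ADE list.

D_6

The Hessian of f at 0 has rank 1. Corank 2; j^3 = -s^2*(s - t) has shape L^2 M (L != M), so D-series; mu = 6 gives D_6.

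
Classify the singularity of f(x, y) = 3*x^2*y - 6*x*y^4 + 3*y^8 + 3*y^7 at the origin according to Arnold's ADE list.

D9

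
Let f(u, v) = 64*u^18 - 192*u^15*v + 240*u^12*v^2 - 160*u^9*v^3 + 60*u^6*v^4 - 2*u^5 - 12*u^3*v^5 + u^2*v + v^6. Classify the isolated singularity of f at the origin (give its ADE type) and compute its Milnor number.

The Hessian of f at 0 has rank 0. Corank 2; j^3 = u^2*v has shape L^2 M (L != M), so D-series; mu = 7 gives D_7.

Type D7, Milnor number mu = 7.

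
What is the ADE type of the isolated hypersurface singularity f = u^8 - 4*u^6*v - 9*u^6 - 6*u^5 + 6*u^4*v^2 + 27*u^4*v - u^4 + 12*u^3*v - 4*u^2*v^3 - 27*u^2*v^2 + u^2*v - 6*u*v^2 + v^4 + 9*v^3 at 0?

D_{5}

The Hessian of f at 0 has rank 0. Corank 2; j^3 = v*(u - 3*v)^2 has shape L^2 M (L != M), so D-series; mu = 5 gives D_5.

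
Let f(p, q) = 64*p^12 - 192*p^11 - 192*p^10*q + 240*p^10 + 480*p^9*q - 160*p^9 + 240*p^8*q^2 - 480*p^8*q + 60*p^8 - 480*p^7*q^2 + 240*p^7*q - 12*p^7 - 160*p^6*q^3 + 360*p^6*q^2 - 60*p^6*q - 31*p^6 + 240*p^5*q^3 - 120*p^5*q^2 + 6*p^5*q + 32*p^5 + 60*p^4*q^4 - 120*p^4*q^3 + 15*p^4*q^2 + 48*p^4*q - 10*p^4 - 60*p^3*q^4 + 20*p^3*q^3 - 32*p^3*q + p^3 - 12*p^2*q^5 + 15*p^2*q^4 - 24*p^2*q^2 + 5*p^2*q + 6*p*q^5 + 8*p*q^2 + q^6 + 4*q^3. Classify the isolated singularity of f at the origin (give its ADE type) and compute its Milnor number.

The Hessian of f at 0 is [[0, 0], [0, 0]] with rank 0, so corank 2. A Groebner basis of the Jacobian ideal J(f) in C{p,q} is {2563*p^2/391680 + 2869*p*q/78336 + q^4 - 4093*q^3/24480 + 3073*q^2/65280, p^3 - 509*p^2/2040 - 203*p*q/408 - 2*q^3/255 + q^2/340, p^2*q - p^2/2040 - 103*p*q/408 + 2*q^3/255 - 171*q^2/340, 103*p^2/4896 + p*q^2 + 821*p*q/4896 + 203*q^3/306 + 205*q^2/816}; counting standard monomials gives mu = 7. Corank 2; j^3 = (p + q)*(p + 2*q)^2 has shape L^2 M (L != M), so D-series; mu = 7 gives D_7.

Type D_7, Milnor number mu = 7.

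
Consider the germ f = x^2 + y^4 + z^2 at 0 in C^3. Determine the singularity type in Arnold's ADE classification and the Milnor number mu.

Type A3, Milnor number mu = 3.

The Hessian of f at 0 is [[2, 0, 0], [0, 0, 0], [0, 0, 2]] with rank 2, so corank 1. A Groebner basis of the Jacobian ideal J(f) in C{x,y,z} is {y^3, x, z}; counting standard monomials gives mu = 3. Corank 1: A-series; mu = 3 gives A_3.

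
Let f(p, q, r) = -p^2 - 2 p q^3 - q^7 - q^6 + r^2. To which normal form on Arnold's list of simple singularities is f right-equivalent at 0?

A_6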